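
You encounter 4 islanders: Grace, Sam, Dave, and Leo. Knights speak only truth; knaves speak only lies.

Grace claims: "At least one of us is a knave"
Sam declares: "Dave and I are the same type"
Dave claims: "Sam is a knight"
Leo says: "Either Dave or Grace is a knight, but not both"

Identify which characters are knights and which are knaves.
Grace is a knight.
Sam is a knight.
Dave is a knight.
Leo is a knave.

Verification:
- Grace (knight) says "At least one of us is a knave" - this is TRUE because Leo is a knave.
- Sam (knight) says "Dave and I are the same type" - this is TRUE because Sam is a knight and Dave is a knight.
- Dave (knight) says "Sam is a knight" - this is TRUE because Sam is a knight.
- Leo (knave) says "Either Dave or Grace is a knight, but not both" - this is FALSE (a lie) because Dave is a knight and Grace is a knight.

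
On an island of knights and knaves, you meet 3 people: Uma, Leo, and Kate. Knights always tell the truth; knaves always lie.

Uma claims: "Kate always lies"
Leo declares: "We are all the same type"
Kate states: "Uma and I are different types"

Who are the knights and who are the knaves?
Uma is a knave.
Leo is a knave.
Kate is a knight.

Verification:
- Uma (knave) says "Kate always lies" - this is FALSE (a lie) because Kate is a knight.
- Leo (knave) says "We are all the same type" - this is FALSE (a lie) because Kate is a knight and Uma and Leo are knaves.
- Kate (knight) says "Uma and I are different types" - this is TRUE because Kate is a knight and Uma is a knave.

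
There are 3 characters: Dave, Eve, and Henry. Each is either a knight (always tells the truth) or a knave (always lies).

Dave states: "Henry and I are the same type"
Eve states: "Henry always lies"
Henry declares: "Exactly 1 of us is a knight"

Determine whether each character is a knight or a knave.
Dave is a knave.
Eve is a knave.
Henry is a knight.

Verification:
- Dave (knave) says "Henry and I are the same type" - this is FALSE (a lie) because Dave is a knave and Henry is a knight.
- Eve (knave) says "Henry always lies" - this is FALSE (a lie) because Henry is a knight.
- Henry (knight) says "Exactly 1 of us is a knight" - this is TRUE because there are 1 knights.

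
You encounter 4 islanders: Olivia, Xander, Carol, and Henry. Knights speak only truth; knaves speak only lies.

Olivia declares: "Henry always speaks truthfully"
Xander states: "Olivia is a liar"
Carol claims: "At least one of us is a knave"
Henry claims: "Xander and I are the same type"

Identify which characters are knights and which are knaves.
Olivia is a knave.
Xander is a knight.
Carol is a knight.
Henry is a knave.

Verification:
- Olivia (knave) says "Henry always speaks truthfully" - this is FALSE (a lie) because Henry is a knave.
- Xander (knight) says "Olivia is a liar" - this is TRUE because Olivia is a knave.
- Carol (knight) says "At least one of us is a knave" - this is TRUE because Olivia and Henry are knaves.
- Henry (knave) says "Xander and I are the same type" - this is FALSE (a lie) because Henry is a knave and Xander is a knight.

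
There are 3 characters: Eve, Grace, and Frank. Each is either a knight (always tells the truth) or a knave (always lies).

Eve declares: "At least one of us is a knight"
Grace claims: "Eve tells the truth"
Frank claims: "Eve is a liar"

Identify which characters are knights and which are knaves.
Eve is a knight.
Grace is a knight.
Frank is a knave.

Verification:
- Eve (knight) says "At least one of us is a knight" - this is TRUE because Eve and Grace are knights.
- Grace (knight) says "Eve tells the truth" - this is TRUE because Eve is a knight.
- Frank (knave) says "Eve is a liar" - this is FALSE (a lie) because Eve is a knight.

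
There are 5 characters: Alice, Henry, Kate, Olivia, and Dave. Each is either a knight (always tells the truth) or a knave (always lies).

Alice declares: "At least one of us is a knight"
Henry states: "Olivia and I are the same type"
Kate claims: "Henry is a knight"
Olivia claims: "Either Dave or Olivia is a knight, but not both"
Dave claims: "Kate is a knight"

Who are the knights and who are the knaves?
Alice is a knight.
Henry is a knave.
Kate is a knave.
Olivia is a knight.
Dave is a knave.

Verification:
- Alice (knight) says "At least one of us is a knight" - this is TRUE because Alice and Olivia are knights.
- Henry (knave) says "Olivia and I are the same type" - this is FALSE (a lie) because Henry is a knave and Olivia is a knight.
- Kate (knave) says "Henry is a knight" - this is FALSE (a lie) because Henry is a knave.
- Olivia (knight) says "Either Dave or Olivia is a knight, but not both" - this is TRUE because Dave is a knave and Olivia is a knight.
- Dave (knave) says "Kate is a knight" - this is FALSE (a lie) because Kate is a knave.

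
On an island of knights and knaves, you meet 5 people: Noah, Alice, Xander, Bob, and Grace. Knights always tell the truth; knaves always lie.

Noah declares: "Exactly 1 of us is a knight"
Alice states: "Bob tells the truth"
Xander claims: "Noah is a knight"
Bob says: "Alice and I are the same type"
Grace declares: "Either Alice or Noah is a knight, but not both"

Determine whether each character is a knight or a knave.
Noah is a knave.
Alice is a knight.
Xander is a knave.
Bob is a knight.
Grace is a knight.

Verification:
- Noah (knave) says "Exactly 1 of us is a knight" - this is FALSE (a lie) because there are 3 knights.
- Alice (knight) says "Bob tells the truth" - this is TRUE because Bob is a knight.
- Xander (knave) says "Noah is a knight" - this is FALSE (a lie) because Noah is a knave.
- Bob (knight) says "Alice and I are the same type" - this is TRUE because Bob is a knight and Alice is a knight.
- Grace (knight) says "Either Alice or Noah is a knight, but not both" - this is TRUE because Alice is a knight and Noah is a knave.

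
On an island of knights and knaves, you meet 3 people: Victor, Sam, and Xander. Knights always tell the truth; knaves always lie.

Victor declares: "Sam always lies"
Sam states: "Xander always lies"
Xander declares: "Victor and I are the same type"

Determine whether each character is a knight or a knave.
Victor is a knight.
Sam is a knave.
Xander is a knight.

Verification:
- Victor (knight) says "Sam always lies" - this is TRUE because Sam is a knave.
- Sam (knave) says "Xander always lies" - this is FALSE (a lie) because Xander is a knight.
- Xander (knight) says "Victor and I are the same type" - this is TRUE because Xander is a knight and Victor is a knight.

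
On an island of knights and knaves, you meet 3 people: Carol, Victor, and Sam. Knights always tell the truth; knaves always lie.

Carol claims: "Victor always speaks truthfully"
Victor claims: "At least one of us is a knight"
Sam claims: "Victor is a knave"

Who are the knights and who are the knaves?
Carol is a knight.
Victor is a knight.
Sam is a knave.

Verification:
- Carol (knight) says "Victor always speaks truthfully" - this is TRUE because Victor is a knight.
- Victor (knight) says "At least one of us is a knight" - this is TRUE because Carol and Victor are knights.
- Sam (knave) says "Victor is a knave" - this is FALSE (a lie) because Victor is a knight.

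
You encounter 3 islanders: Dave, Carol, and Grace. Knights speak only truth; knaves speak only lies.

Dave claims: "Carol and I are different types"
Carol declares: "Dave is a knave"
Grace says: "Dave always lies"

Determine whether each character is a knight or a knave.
Dave is a knight.
Carol is a knave.
Grace is a knave.

Verification:
- Dave (knight) says "Carol and I are different types" - this is TRUE because Dave is a knight and Carol is a knave.
- Carol (knave) says "Dave is a knave" - this is FALSE (a lie) because Dave is a knight.
- Grace (knave) says "Dave always lies" - this is FALSE (a lie) because Dave is a knight.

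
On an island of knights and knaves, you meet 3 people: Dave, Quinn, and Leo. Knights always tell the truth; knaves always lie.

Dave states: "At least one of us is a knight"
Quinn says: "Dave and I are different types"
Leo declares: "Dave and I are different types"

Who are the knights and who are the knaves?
Dave is a knave.
Quinn is a knave.
Leo is a knave.

Verification:
- Dave (knave) says "At least one of us is a knight" - this is FALSE (a lie) because no one is a knight.
- Quinn (knave) says "Dave and I are different types" - this is FALSE (a lie) because Quinn is a knave and Dave is a knave.
- Leo (knave) says "Dave and I are different types" - this is FALSE (a lie) because Leo is a knave and Dave is a knave.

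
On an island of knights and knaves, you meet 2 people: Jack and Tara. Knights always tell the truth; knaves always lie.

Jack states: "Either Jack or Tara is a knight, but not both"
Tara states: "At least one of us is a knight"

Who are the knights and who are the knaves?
Jack is a knave.
Tara is a knave.

Verification:
- Jack (knave) says "Either Jack or Tara is a knight, but not both" - this is FALSE (a lie) because Jack is a knave and Tara is a knave.
- Tara (knave) says "At least one of us is a knight" - this is FALSE (a lie) because no one is a knight.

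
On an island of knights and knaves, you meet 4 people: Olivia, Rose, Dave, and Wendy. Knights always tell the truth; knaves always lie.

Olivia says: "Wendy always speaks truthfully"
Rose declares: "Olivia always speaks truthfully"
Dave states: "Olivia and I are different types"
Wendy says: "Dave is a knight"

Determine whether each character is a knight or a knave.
Olivia is a knave.
Rose is a knave.
Dave is a knave.
Wendy is a knave.

Verification:
- Olivia (knave) says "Wendy always speaks truthfully" - this is FALSE (a lie) because Wendy is a knave.
- Rose (knave) says "Olivia always speaks truthfully" - this is FALSE (a lie) because Olivia is a knave.
- Dave (knave) says "Olivia and I are different types" - this is FALSE (a lie) because Dave is a knave and Olivia is a knave.
- Wendy (knave) says "Dave is a knight" - this is FALSE (a lie) because Dave is a knave.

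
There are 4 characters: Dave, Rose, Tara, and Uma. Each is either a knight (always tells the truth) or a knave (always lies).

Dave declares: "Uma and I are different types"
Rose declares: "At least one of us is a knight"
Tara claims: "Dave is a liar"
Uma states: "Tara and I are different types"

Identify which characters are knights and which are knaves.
Dave is a knight.
Rose is a knight.
Tara is a knave.
Uma is a knave.

Verification:
- Dave (knight) says "Uma and I are different types" - this is TRUE because Dave is a knight and Uma is a knave.
- Rose (knight) says "At least one of us is a knight" - this is TRUE because Dave and Rose are knights.
- Tara (knave) says "Dave is a liar" - this is FALSE (a lie) because Dave is a knight.
- Uma (knave) says "Tara and I are different types" - this is FALSE (a lie) because Uma is a knave and Tara is a knave.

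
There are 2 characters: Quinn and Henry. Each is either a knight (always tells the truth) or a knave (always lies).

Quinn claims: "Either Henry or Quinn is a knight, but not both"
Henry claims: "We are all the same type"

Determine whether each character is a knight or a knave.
Quinn is a knight.
Henry is a knave.

Verification:
- Quinn (knight) says "Either Henry or Quinn is a knight, but not both" - this is TRUE because Henry is a knave and Quinn is a knight.
- Henry (knave) says "We are all the same type" - this is FALSE (a lie) because Quinn is a knight and Henry is a knave.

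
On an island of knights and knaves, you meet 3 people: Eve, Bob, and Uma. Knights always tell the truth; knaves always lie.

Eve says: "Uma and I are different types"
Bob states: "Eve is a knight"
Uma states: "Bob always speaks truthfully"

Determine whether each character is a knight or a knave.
Eve is a knave.
Bob is a knave.
Uma is a knave.

Verification:
- Eve (knave) says "Uma and I are different types" - this is FALSE (a lie) because Eve is a knave and Uma is a knave.
- Bob (knave) says "Eve is a knight" - this is FALSE (a lie) because Eve is a knave.
- Uma (knave) says "Bob always speaks truthfully" - this is FALSE (a lie) because Bob is a knave.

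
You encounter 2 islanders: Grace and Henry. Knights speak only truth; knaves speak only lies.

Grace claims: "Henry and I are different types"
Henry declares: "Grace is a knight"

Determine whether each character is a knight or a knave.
Grace is a knave.
Henry is a knave.

Verification:
- Grace (knave) says "Henry and I are different types" - this is FALSE (a lie) because Grace is a knave and Henry is a knave.
- Henry (knave) says "Grace is a knight" - this is FALSE (a lie) because Grace is a knave.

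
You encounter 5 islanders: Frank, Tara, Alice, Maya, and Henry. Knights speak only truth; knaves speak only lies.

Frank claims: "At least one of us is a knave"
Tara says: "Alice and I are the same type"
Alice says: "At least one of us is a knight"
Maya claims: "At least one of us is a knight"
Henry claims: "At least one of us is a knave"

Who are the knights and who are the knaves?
Frank is a knight.
Tara is a knave.
Alice is a knight.
Maya is a knight.
Henry is a knight.

Verification:
- Frank (knight) says "At least one of us is a knave" - this is TRUE because Tara is a knave.
- Tara (knave) says "Alice and I are the same type" - this is FALSE (a lie) because Tara is a knave and Alice is a knight.
- Alice (knight) says "At least one of us is a knight" - this is TRUE because Frank, Alice, Maya, and Henry are knights.
- Maya (knight) says "At least one of us is a knight" - this is TRUE because Frank, Alice, Maya, and Henry are knights.
- Henry (knight) says "At least one of us is a knave" - this is TRUE because Tara is a knave.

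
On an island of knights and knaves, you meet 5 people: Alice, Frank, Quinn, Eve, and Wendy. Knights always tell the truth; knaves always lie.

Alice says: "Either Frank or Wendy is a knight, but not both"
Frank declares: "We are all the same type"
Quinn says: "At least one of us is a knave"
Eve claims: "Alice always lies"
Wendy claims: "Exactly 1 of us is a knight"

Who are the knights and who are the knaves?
Alice is a knave.
Frank is a knave.
Quinn is a knight.
Eve is a knight.
Wendy is a knave.

Verification:
- Alice (knave) says "Either Frank or Wendy is a knight, but not both" - this is FALSE (a lie) because Frank is a knave and Wendy is a knave.
- Frank (knave) says "We are all the same type" - this is FALSE (a lie) because Quinn and Eve are knights and Alice, Frank, and Wendy are knaves.
- Quinn (knight) says "At least one of us is a knave" - this is TRUE because Alice, Frank, and Wendy are knaves.
- Eve (knight) says "Alice always lies" - this is TRUE because Alice is a knave.
- Wendy (knave) says "Exactly 1 of us is a knight" - this is FALSE (a lie) because there are 2 knights.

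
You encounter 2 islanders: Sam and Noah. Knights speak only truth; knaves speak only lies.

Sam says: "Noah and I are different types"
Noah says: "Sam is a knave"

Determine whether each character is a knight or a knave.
Sam is a knight.
Noah is a knave.

Verification:
- Sam (knight) says "Noah and I are different types" - this is TRUE because Sam is a knight and Noah is a knave.
- Noah (knave) says "Sam is a knave" - this is FALSE (a lie) because Sam is a knight.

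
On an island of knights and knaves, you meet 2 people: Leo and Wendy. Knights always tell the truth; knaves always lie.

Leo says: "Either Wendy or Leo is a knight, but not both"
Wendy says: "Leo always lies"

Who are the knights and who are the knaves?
Leo is a knight.
Wendy is a knave.

Verification:
- Leo (knight) says "Either Wendy or Leo is a knight, but not both" - this is TRUE because Wendy is a knave and Leo is a knight.
- Wendy (knave) says "Leo always lies" - this is FALSE (a lie) because Leo is a knight.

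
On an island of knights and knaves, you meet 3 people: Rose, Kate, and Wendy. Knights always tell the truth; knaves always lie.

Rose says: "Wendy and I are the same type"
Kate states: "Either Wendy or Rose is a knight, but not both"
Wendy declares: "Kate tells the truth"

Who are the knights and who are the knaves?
Rose is a knave.
Kate is a knight.
Wendy is a knight.

Verification:
- Rose (knave) says "Wendy and I are the same type" - this is FALSE (a lie) because Rose is a knave and Wendy is a knight.
- Kate (knight) says "Either Wendy or Rose is a knight, but not both" - this is TRUE because Wendy is a knight and Rose is a knave.
- Wendy (knight) says "Kate tells the truth" - this is TRUE because Kate is a knight.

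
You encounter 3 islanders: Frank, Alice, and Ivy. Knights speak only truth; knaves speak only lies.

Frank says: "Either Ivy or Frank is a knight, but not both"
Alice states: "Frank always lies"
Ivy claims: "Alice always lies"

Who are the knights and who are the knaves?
Frank is a knave.
Alice is a knight.
Ivy is a knave.

Verification:
- Frank (knave) says "Either Ivy or Frank is a knight, but not both" - this is FALSE (a lie) because Ivy is a knave and Frank is a knave.
- Alice (knight) says "Frank always lies" - this is TRUE because Frank is a knave.
- Ivy (knave) says "Alice always lies" - this is FALSE (a lie) because Alice is a knight.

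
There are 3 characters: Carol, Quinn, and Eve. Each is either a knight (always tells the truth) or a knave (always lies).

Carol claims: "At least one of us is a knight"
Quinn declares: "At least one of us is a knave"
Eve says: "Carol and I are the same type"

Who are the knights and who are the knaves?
Carol is a knight.
Quinn is a knight.
Eve is a knave.

Verification:
- Carol (knight) says "At least one of us is a knight" - this is TRUE because Carol and Quinn are knights.
- Quinn (knight) says "At least one of us is a knave" - this is TRUE because Eve is a knave.
- Eve (knave) says "Carol and I are the same type" - this is FALSE (a lie) because Eve is a knave and Carol is a knight.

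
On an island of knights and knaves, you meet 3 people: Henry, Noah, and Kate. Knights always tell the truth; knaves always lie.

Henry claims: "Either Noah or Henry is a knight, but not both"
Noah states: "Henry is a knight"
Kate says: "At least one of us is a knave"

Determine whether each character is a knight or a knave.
Henry is a knave.
Noah is a knave.
Kate is a knight.

Verification:
- Henry (knave) says "Either Noah or Henry is a knight, but not both" - this is FALSE (a lie) because Noah is a knave and Henry is a knave.
- Noah (knave) says "Henry is a knight" - this is FALSE (a lie) because Henry is a knave.
- Kate (knight) says "At least one of us is a knave" - this is TRUE because Henry and Noah are knaves.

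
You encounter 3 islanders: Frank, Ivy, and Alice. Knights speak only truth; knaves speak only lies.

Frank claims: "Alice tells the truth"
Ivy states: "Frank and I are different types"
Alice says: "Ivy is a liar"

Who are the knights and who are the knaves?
Frank is a knave.
Ivy is a knight.
Alice is a knave.

Verification:
- Frank (knave) says "Alice tells the truth" - this is FALSE (a lie) because Alice is a knave.
- Ivy (knight) says "Frank and I are different types" - this is TRUE because Ivy is a knight and Frank is a knave.
- Alice (knave) says "Ivy is a liar" - this is FALSE (a lie) because Ivy is a knight.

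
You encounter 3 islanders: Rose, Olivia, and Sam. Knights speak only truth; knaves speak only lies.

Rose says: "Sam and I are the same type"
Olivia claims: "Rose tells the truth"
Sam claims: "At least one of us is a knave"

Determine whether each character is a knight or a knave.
Rose is a knave.
Olivia is a knave.
Sam is a knight.

Verification:
- Rose (knave) says "Sam and I are the same type" - this is FALSE (a lie) because Rose is a knave and Sam is a knight.
- Olivia (knave) says "Rose tells the truth" - this is FALSE (a lie) because Rose is a knave.
- Sam (knight) says "At least one of us is a knave" - this is TRUE because Rose and Olivia are knaves.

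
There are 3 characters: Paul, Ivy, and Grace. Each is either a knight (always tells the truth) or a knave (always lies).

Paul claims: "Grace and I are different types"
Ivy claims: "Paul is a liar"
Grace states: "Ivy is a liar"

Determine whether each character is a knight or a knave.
Paul is a knave.
Ivy is a knight.
Grace is a knave.

Verification:
- Paul (knave) says "Grace and I are different types" - this is FALSE (a lie) because Paul is a knave and Grace is a knave.
- Ivy (knight) says "Paul is a liar" - this is TRUE because Paul is a knave.
- Grace (knave) says "Ivy is a liar" - this is FALSE (a lie) because Ivy is a knight.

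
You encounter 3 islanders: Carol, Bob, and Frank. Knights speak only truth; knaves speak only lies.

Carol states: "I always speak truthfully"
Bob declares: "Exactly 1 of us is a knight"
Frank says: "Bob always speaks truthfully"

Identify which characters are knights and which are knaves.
Carol is a knave.
Bob is a knave.
Frank is a knave.

Verification:
- Carol (knave) says "I always speak truthfully" - this is FALSE (a lie) because Carol is a knave.
- Bob (knave) says "Exactly 1 of us is a knight" - this is FALSE (a lie) because there are 0 knights.
- Frank (knave) says "Bob always speaks truthfully" - this is FALSE (a lie) because Bob is a knave.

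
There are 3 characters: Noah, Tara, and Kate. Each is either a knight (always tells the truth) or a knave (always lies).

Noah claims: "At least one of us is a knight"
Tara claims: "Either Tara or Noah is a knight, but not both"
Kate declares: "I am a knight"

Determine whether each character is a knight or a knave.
Noah is a knave.
Tara is a knave.
Kate is a knave.

Verification:
- Noah (knave) says "At least one of us is a knight" - this is FALSE (a lie) because no one is a knight.
- Tara (knave) says "Either Tara or Noah is a knight, but not both" - this is FALSE (a lie) because Tara is a knave and Noah is a knave.
- Kate (knave) says "I am a knight" - this is FALSE (a lie) because Kate is a knave.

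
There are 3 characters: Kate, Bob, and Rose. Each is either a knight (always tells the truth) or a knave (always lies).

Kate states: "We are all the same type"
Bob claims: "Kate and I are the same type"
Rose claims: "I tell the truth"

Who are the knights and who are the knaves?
Kate is a knight.
Bob is a knight.
Rose is a knight.

Verification:
- Kate (knight) says "We are all the same type" - this is TRUE because Kate, Bob, and Rose are knights.
- Bob (knight) says "Kate and I are the same type" - this is TRUE because Bob is a knight and Kate is a knight.
- Rose (knight) says "I tell the truth" - this is TRUE because Rose is a knight.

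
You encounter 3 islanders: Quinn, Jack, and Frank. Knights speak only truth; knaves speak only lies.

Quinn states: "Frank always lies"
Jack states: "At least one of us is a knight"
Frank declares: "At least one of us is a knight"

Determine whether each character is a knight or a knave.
Quinn is a knave.
Jack is a knight.
Frank is a knight.

Verification:
- Quinn (knave) says "Frank always lies" - this is FALSE (a lie) because Frank is a knight.
- Jack (knight) says "At least one of us is a knight" - this is TRUE because Jack and Frank are knights.
- Frank (knight) says "At least one of us is a knight" - this is TRUE because Jack and Frank are knights.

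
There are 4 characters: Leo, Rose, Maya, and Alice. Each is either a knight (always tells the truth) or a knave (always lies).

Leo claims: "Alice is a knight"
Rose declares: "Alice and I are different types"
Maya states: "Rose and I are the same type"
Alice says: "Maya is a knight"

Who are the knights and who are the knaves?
Leo is a knave.
Rose is a knight.
Maya is a knave.
Alice is a knave.

Verification:
- Leo (knave) says "Alice is a knight" - this is FALSE (a lie) because Alice is a knave.
- Rose (knight) says "Alice and I are different types" - this is TRUE because Rose is a knight and Alice is a knave.
- Maya (knave) says "Rose and I are the same type" - this is FALSE (a lie) because Maya is a knave and Rose is a knight.
- Alice (knave) says "Maya is a knight" - this is FALSE (a lie) because Maya is a knave.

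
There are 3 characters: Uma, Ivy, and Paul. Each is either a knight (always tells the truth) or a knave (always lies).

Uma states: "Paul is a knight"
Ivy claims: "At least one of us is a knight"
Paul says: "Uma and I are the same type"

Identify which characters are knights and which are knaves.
Uma is a knight.
Ivy is a knight.
Paul is a knight.

Verification:
- Uma (knight) says "Paul is a knight" - this is TRUE because Paul is a knight.
- Ivy (knight) says "At least one of us is a knight" - this is TRUE because Uma, Ivy, and Paul are knights.
- Paul (knight) says "Uma and I are the same type" - this is TRUE because Paul is a knight and Uma is a knight.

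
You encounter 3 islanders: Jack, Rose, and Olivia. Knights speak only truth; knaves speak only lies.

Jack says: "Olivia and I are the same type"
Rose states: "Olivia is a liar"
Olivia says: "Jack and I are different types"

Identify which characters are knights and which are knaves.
Jack is a knave.
Rose is a knave.
Olivia is a knight.

Verification:
- Jack (knave) says "Olivia and I are the same type" - this is FALSE (a lie) because Jack is a knave and Olivia is a knight.
- Rose (knave) says "Olivia is a liar" - this is FALSE (a lie) because Olivia is a knight.
- Olivia (knight) says "Jack and I are different types" - this is TRUE because Olivia is a knight and Jack is a knave.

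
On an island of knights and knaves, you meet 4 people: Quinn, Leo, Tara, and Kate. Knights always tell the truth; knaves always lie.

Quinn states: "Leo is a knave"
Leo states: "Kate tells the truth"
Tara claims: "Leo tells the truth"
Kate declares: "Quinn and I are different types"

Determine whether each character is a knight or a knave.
Quinn is a knave.
Leo is a knight.
Tara is a knight.
Kate is a knight.

Verification:
- Quinn (knave) says "Leo is a knave" - this is FALSE (a lie) because Leo is a knight.
- Leo (knight) says "Kate tells the truth" - this is TRUE because Kate is a knight.
- Tara (knight) says "Leo tells the truth" - this is TRUE because Leo is a knight.
- Kate (knight) says "Quinn and I are different types" - this is TRUE because Kate is a knight and Quinn is a knave.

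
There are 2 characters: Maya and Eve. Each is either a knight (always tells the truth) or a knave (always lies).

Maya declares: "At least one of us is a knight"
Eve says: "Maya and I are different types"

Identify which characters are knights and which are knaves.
Maya is a knave.
Eve is a knave.

Verification:
- Maya (knave) says "At least one of us is a knight" - this is FALSE (a lie) because no one is a knight.
- Eve (knave) says "Maya and I are different types" - this is FALSE (a lie) because Eve is a knave and Maya is a knave.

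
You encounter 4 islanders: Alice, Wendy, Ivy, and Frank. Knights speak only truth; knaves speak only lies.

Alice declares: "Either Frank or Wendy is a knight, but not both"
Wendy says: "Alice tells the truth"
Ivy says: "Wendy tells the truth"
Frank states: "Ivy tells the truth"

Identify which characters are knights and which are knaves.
Alice is a knave.
Wendy is a knave.
Ivy is a knave.
Frank is a knave.

Verification:
- Alice (knave) says "Either Frank or Wendy is a knight, but not both" - this is FALSE (a lie) because Frank is a knave and Wendy is a knave.
- Wendy (knave) says "Alice tells the truth" - this is FALSE (a lie) because Alice is a knave.
- Ivy (knave) says "Wendy tells the truth" - this is FALSE (a lie) because Wendy is a knave.
- Frank (knave) says "Ivy tells the truth" - this is FALSE (a lie) because Ivy is a knave.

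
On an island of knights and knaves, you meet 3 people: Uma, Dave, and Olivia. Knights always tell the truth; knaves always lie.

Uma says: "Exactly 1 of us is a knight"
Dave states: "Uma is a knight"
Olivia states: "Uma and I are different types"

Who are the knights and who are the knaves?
Uma is a knave.
Dave is a knave.
Olivia is a knave.

Verification:
- Uma (knave) says "Exactly 1 of us is a knight" - this is FALSE (a lie) because there are 0 knights.
- Dave (knave) says "Uma is a knight" - this is FALSE (a lie) because Uma is a knave.
- Olivia (knave) says "Uma and I are different types" - this is FALSE (a lie) because Olivia is a knave and Uma is a knave.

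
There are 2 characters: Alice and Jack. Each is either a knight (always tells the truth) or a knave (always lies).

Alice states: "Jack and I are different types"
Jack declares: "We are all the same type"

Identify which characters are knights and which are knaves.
Alice is a knight.
Jack is a knave.

Verification:
- Alice (knight) says "Jack and I are different types" - this is TRUE because Alice is a knight and Jack is a knave.
- Jack (knave) says "We are all the same type" - this is FALSE (a lie) because Alice is a knight and Jack is a knave.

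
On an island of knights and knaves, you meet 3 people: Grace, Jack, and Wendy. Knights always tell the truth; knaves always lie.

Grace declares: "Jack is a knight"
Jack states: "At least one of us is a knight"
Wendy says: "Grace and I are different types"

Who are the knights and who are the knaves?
Grace is a knave.
Jack is a knave.
Wendy is a knave.

Verification:
- Grace (knave) says "Jack is a knight" - this is FALSE (a lie) because Jack is a knave.
- Jack (knave) says "At least one of us is a knight" - this is FALSE (a lie) because no one is a knight.
- Wendy (knave) says "Grace and I are different types" - this is FALSE (a lie) because Wendy is a knave and Grace is a knave.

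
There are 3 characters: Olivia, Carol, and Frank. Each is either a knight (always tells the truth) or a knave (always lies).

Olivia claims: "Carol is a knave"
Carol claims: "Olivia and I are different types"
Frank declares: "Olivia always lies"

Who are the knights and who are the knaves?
Olivia is a knave.
Carol is a knight.
Frank is a knight.

Verification:
- Olivia (knave) says "Carol is a knave" - this is FALSE (a lie) because Carol is a knight.
- Carol (knight) says "Olivia and I are different types" - this is TRUE because Carol is a knight and Olivia is a knave.
- Frank (knight) says "Olivia always lies" - this is TRUE because Olivia is a knave.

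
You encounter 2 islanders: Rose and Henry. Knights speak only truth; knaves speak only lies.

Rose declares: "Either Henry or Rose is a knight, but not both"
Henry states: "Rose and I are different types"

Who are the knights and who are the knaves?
Rose is a knave.
Henry is a knave.

Verification:
- Rose (knave) says "Either Henry or Rose is a knight, but not both" - this is FALSE (a lie) because Henry is a knave and Rose is a knave.
- Henry (knave) says "Rose and I are different types" - this is FALSE (a lie) because Henry is a knave and Rose is a knave.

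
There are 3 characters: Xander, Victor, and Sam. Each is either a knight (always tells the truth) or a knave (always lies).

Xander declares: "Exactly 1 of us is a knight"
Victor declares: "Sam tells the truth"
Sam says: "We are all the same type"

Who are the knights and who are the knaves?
Xander is a knight.
Victor is a knave.
Sam is a knave.

Verification:
- Xander (knight) says "Exactly 1 of us is a knight" - this is TRUE because there are 1 knights.
- Victor (knave) says "Sam tells the truth" - this is FALSE (a lie) because Sam is a knave.
- Sam (knave) says "We are all the same type" - this is FALSE (a lie) because Xander is a knight and Victor and Sam are knaves.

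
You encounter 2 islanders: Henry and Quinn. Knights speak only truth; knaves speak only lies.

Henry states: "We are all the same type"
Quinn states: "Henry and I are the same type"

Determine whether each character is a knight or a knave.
Henry is a knight.
Quinn is a knight.

Verification:
- Henry (knight) says "We are all the same type" - this is TRUE because Henry and Quinn are knights.
- Quinn (knight) says "Henry and I are the same type" - this is TRUE because Quinn is a knight and Henry is a knight.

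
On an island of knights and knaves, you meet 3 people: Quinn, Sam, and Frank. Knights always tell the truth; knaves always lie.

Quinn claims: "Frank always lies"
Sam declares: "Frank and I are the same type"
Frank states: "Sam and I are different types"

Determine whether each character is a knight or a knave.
Quinn is a knave.
Sam is a knave.
Frank is a knight.

Verification:
- Quinn (knave) says "Frank always lies" - this is FALSE (a lie) because Frank is a knight.
- Sam (knave) says "Frank and I are the same type" - this is FALSE (a lie) because Sam is a knave and Frank is a knight.
- Frank (knight) says "Sam and I are different types" - this is TRUE because Frank is a knight and Sam is a knave.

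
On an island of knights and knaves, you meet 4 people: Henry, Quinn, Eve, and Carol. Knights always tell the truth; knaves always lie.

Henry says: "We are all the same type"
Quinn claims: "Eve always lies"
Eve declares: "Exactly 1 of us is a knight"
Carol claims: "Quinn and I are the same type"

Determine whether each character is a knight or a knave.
Henry is a knave.
Quinn is a knight.
Eve is a knave.
Carol is a knight.

Verification:
- Henry (knave) says "We are all the same type" - this is FALSE (a lie) because Quinn and Carol are knights and Henry and Eve are knaves.
- Quinn (knight) says "Eve always lies" - this is TRUE because Eve is a knave.
- Eve (knave) says "Exactly 1 of us is a knight" - this is FALSE (a lie) because there are 2 knights.
- Carol (knight) says "Quinn and I are the same type" - this is TRUE because Carol is a knight and Quinn is a knight.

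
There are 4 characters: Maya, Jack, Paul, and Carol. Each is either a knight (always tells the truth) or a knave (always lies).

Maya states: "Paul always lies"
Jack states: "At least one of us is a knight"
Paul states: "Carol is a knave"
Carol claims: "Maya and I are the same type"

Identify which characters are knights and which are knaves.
Maya is a knight.
Jack is a knight.
Paul is a knave.
Carol is a knight.

Verification:
- Maya (knight) says "Paul always lies" - this is TRUE because Paul is a knave.
- Jack (knight) says "At least one of us is a knight" - this is TRUE because Maya, Jack, and Carol are knights.
- Paul (knave) says "Carol is a knave" - this is FALSE (a lie) because Carol is a knight.
- Carol (knight) says "Maya and I are the same type" - this is TRUE because Carol is a knight and Maya is a knight.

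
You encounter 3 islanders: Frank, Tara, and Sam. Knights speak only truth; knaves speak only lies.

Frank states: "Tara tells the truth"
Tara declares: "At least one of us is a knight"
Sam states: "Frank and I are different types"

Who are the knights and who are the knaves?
Frank is a knave.
Tara is a knave.
Sam is a knave.

Verification:
- Frank (knave) says "Tara tells the truth" - this is FALSE (a lie) because Tara is a knave.
- Tara (knave) says "At least one of us is a knight" - this is FALSE (a lie) because no one is a knight.
- Sam (knave) says "Frank and I are different types" - this is FALSE (a lie) because Sam is a knave and Frank is a knave.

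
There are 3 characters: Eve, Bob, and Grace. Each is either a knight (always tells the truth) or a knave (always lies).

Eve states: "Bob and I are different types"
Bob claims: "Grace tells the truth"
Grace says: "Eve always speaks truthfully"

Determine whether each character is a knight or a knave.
Eve is a knave.
Bob is a knave.
Grace is a knave.

Verification:
- Eve (knave) says "Bob and I are different types" - this is FALSE (a lie) because Eve is a knave and Bob is a knave.
- Bob (knave) says "Grace tells the truth" - this is FALSE (a lie) because Grace is a knave.
- Grace (knave) says "Eve always speaks truthfully" - this is FALSE (a lie) because Eve is a knave.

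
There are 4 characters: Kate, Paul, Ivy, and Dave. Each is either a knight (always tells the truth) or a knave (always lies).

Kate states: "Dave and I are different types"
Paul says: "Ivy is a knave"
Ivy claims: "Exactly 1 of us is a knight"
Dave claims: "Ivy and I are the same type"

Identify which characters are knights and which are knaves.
Kate is a knave.
Paul is a knave.
Ivy is a knight.
Dave is a knave.

Verification:
- Kate (knave) says "Dave and I are different types" - this is FALSE (a lie) because Kate is a knave and Dave is a knave.
- Paul (knave) says "Ivy is a knave" - this is FALSE (a lie) because Ivy is a knight.
- Ivy (knight) says "Exactly 1 of us is a knight" - this is TRUE because there are 1 knights.
- Dave (knave) says "Ivy and I are the same type" - this is FALSE (a lie) because Dave is a knave and Ivy is a knight.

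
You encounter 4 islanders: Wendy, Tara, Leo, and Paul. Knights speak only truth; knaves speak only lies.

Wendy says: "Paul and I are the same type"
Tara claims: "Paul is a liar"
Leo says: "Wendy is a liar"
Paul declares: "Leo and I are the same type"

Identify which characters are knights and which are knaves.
Wendy is a knave.
Tara is a knave.
Leo is a knight.
Paul is a knight.

Verification:
- Wendy (knave) says "Paul and I are the same type" - this is FALSE (a lie) because Wendy is a knave and Paul is a knight.
- Tara (knave) says "Paul is a liar" - this is FALSE (a lie) because Paul is a knight.
- Leo (knight) says "Wendy is a liar" - this is TRUE because Wendy is a knave.
- Paul (knight) says "Leo and I are the same type" - this is TRUE because Paul is a knight and Leo is a knight.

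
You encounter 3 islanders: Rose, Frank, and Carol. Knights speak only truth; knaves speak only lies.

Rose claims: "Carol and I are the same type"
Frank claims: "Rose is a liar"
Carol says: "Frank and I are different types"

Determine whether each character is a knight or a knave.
Rose is a knight.
Frank is a knave.
Carol is a knight.

Verification:
- Rose (knight) says "Carol and I are the same type" - this is TRUE because Rose is a knight and Carol is a knight.
- Frank (knave) says "Rose is a liar" - this is FALSE (a lie) because Rose is a knight.
- Carol (knight) says "Frank and I are different types" - this is TRUE because Carol is a knight and Frank is a knave.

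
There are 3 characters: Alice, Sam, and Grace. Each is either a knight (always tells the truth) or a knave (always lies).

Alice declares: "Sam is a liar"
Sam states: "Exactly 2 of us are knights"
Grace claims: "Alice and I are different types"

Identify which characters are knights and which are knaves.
Alice is a knave.
Sam is a knight.
Grace is a knight.

Verification:
- Alice (knave) says "Sam is a liar" - this is FALSE (a lie) because Sam is a knight.
- Sam (knight) says "Exactly 2 of us are knights" - this is TRUE because there are 2 knights.
- Grace (knight) says "Alice and I are different types" - this is TRUE because Grace is a knight and Alice is a knave.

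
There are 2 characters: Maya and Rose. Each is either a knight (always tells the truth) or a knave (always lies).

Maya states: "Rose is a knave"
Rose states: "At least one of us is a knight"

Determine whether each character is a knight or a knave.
Maya is a knave.
Rose is a knight.

Verification:
- Maya (knave) says "Rose is a knave" - this is FALSE (a lie) because Rose is a knight.
- Rose (knight) says "At least one of us is a knight" - this is TRUE because Rose is a knight.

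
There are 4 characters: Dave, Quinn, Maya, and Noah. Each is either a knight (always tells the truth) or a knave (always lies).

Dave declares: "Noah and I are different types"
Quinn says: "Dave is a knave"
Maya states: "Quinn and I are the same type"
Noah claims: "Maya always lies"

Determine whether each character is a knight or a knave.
Dave is a knave.
Quinn is a knight.
Maya is a knight.
Noah is a knave.

Verification:
- Dave (knave) says "Noah and I are different types" - this is FALSE (a lie) because Dave is a knave and Noah is a knave.
- Quinn (knight) says "Dave is a knave" - this is TRUE because Dave is a knave.
- Maya (knight) says "Quinn and I are the same type" - this is TRUE because Maya is a knight and Quinn is a knight.
- Noah (knave) says "Maya always lies" - this is FALSE (a lie) because Maya is a knight.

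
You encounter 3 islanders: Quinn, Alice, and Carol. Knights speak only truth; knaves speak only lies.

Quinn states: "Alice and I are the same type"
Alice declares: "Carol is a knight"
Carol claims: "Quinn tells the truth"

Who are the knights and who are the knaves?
Quinn is a knight.
Alice is a knight.
Carol is a knight.

Verification:
- Quinn (knight) says "Alice and I are the same type" - this is TRUE because Quinn is a knight and Alice is a knight.
- Alice (knight) says "Carol is a knight" - this is TRUE because Carol is a knight.
- Carol (knight) says "Quinn tells the truth" - this is TRUE because Quinn is a knight.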